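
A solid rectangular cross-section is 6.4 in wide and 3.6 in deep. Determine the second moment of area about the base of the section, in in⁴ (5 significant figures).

The section: 6.4 × 3.6, A = 23.04 in², y = 1.8 in, Ī = 24.8832 in⁴.
Transfer it to the bottom edge using Ī + A·d² with d = y − 0:
  the section: d = 1.8 in → contributes +99.5328 in⁴
Total I = 99.5328 in⁴.

I_base ≈ 99.533 in⁴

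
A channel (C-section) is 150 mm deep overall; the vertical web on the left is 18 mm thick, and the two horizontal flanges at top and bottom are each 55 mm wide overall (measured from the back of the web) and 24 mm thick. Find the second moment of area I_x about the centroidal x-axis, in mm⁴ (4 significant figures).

I_x ≈ 1.220 × 10⁷ mm⁴

Split into non-overlapping primitives; take the origin at the lower-left of the bounding box.
Web: 18 × 150, A = 2 700 mm², y = 75 mm, Ī = 5 062 500 mm⁴.
Top flange (beyond web): 37 × 24, A = 888 mm², y = 138 mm, Ī = 42 624 mm⁴.
Bottom flange (beyond web): 37 × 24, A = 888 mm², y = 12 mm, Ī = 42 624 mm⁴.
By symmetry the centroid is at mid-height, ȳ = 75 mm.
Transfer each piece to the centroidal x-axis using Ī + A·d² with d = y − 75:
  web: d = 0 mm → contributes +5 062 500 mm⁴
  top flange (beyond web): d = 63 mm → contributes +3 567 096 mm⁴
  bottom flange (beyond web): d = -63 mm → contributes +3 567 096 mm⁴
Total I = 12 196 692 mm⁴.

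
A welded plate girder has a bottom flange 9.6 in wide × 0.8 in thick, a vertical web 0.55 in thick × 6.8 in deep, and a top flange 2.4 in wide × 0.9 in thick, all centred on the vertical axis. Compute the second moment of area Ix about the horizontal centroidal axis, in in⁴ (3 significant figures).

Ix ≈ 126 in⁴

Treat the section as a set of non-overlapping primitives; coordinates are from the bounding-box lower-left.
Bottom plate: 9.6 × 0.8, A = 7.68 in², y = 0.4 in, Ī = 0.4096 in⁴.
Web plate: 0.55 × 6.8, A = 3.74 in², y = 4.2 in, Ī = 14.411 in⁴.
Top plate: 2.4 × 0.9, A = 2.16 in², y = 8.05 in, Ī = 0.1458 in⁴.
Centroid: ȳ = ΣA·y / ΣA = 2.6633 in.
Transfer each piece to the horizontal centroidal axis using Ī + A·d² with d = y − 2.6633:
  bottom plate: d = -2.2633 in → contributes +39.752 in⁴
  web plate: d = 1.5367 in → contributes +23.243 in⁴
  top plate: d = 5.3867 in → contributes +62.821 in⁴
Total I = 125.82 in⁴.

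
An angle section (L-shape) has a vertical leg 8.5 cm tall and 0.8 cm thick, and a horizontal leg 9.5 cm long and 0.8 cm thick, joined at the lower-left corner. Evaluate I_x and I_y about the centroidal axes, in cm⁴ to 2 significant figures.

Break the section into simple shapes (no overlaps), measuring from the bottom-left corner of the bounding box.
Vertical leg: 0.8 × 8.5, A = 6.8 cm², y = 4.25 cm, Ī = 40.94 cm⁴.
Horizontal leg (remainder): 8.7 × 0.8, A = 6.96 cm², y = 0.4 cm, Ī = 0.3712 cm⁴.
Centroid: ȳ = ΣA·y / ΣA = 2.303 cm.
Transfer each piece to the centroidal x-axis using Ī + A·d² with d = y − 2.303:
  vertical leg: d = 1.947 cm → contributes +66.73 cm⁴
  horizontal leg (remainder): d = -1.903 cm → contributes +25.57 cm⁴
Total I = 92.3 cm⁴.
For the y-axis: x̄ = 2.803 cm.
Repeating about the centroidal y-axis gives I_y = 121.9 cm⁴.

I_x ≈ 92 cm⁴, I_y ≈ 120 cm⁴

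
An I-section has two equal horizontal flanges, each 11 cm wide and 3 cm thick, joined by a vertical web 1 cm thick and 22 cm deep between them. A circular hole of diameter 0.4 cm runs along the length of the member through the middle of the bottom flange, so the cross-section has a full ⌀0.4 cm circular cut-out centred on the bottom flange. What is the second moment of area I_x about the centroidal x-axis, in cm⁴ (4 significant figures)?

I_x ≈ 1.123 × 10⁴ cm⁴

Decompose the section into non-overlapping parts with the origin at the bottom-left of its bounding rectangle.
Bottom flange: 11 × 3, A = 33 cm², y = 1.5 cm, Ī = 24.75 cm⁴.
Web: 1 × 22, A = 22 cm², y = 14 cm, Ī = 887.333 cm⁴.
Top flange: 11 × 3, A = 33 cm², y = 26.5 cm, Ī = 24.75 cm⁴.
Hole (subtracted): ⌀0.4, A = 0.125664 cm², y = 1.5 cm, Ī = 0.00125664 cm⁴.
Centroid: ȳ = ΣA·y / ΣA = 14.0179 cm.
Transfer each piece to the centroidal x-axis using Ī + A·d² with d = y − 14.0179:
  bottom flange: d = -12.5179 cm → contributes +5195.76 cm⁴
  web: d = -0.0178755 cm → contributes +887.34 cm⁴
  top flange: d = 12.4821 cm → contributes +5166.26 cm⁴
  hole: d = -12.5179 cm → contributes −19.6924 cm⁴
Total I = 11229.7 cm⁴.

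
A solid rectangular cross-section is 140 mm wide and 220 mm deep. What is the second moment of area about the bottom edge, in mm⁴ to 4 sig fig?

The section: 140 × 220, A = 30 800 mm², y = 110 mm, Ī = 124 226 667 mm⁴.
Transfer it to the bottom edge using Ī + A·d² with d = y − 0:
  the section: d = 110 mm → contributes +496 906 667 mm⁴
Total I = 496 906 667 mm⁴.

I_base ≈ 4.969 × 10⁸ mm⁴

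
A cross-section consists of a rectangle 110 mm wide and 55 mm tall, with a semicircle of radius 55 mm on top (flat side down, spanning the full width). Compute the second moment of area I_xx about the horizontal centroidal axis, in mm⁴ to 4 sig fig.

I_xx ≈ 9.409 × 10⁶ mm⁴

Decompose the section into non-overlapping parts with the origin at the bottom-left of its bounding rectangle.
Rectangular body: 110 × 55, A = 6 050 mm², y = 27.5 mm, Ī = 1 525 104 mm⁴.
Semicircular cap: semicircle r = 55, A = 4751.66 mm², y = 78.3427 mm, Ī = 1 004 345 mm⁴.
Centroid: ȳ = ΣA·y / ΣA = 49.8658 mm.
Transfer each piece to the horizontal centroidal axis using Ī + A·d² with d = y − 49.8658:
  rectangular body: d = -22.3658 mm → contributes +4 551 478 mm⁴
  semicircular cap: d = 28.477 mm → contributes +4 857 644 mm⁴
Total I = 9 409 122 mm⁴.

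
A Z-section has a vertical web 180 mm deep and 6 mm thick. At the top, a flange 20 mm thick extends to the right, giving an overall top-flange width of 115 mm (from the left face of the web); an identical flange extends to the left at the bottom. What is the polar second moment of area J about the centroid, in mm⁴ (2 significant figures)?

Split into non-overlapping primitives; take the origin at the lower-left of the bounding box.
Web: 6 × 180, A = 1 080 mm², y = 90 mm, Ī = 2 916 000 mm⁴.
Top flange (beyond web): 109 × 20, A = 2 180 mm², y = 170 mm, Ī = 72 667 mm⁴.
Bottom flange (beyond web): 109 × 20, A = 2 180 mm², y = 10 mm, Ī = 72 667 mm⁴.
Centroid: ȳ = ΣA·y / ΣA = 90 mm.
Transfer each piece to the centroidal x-axis using Ī + A·d² with d = y − 90:
  web: d = 0 mm → contributes +2 916 000 mm⁴
  top flange (beyond web): d = 80 mm → contributes +14 024 667 mm⁴
  bottom flange (beyond web): d = -80 mm → contributes +14 024 667 mm⁴
Total I = 30 965 333 mm⁴.
For the y-axis: x̄ = 112 mm.
Repeating about the centroidal y-axis gives I_y = 18 735 253 mm⁴.
Polar second moment: J = I_x + I_y = 49 700 587 mm⁴.

J ≈ 5.0 × 10⁷ mm⁴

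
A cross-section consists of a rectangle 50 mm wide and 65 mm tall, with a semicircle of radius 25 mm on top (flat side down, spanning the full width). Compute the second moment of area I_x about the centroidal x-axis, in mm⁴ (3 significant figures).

I_x ≈ 2.59 × 10⁶ mm⁴

Decompose the section into non-overlapping parts with the origin at the bottom-left of its bounding rectangle.
Rectangular body: 50 × 65, A = 3 250 mm², y = 32.5 mm, Ī = 1 144 271 mm⁴.
Semicircular cap: semicircle r = 25, A = 981.75 mm², y = 75.61 mm, Ī = 42 874 mm⁴.
Centroid: ȳ = ΣA·y / ΣA = 42.501 mm.
Transfer each piece to the centroidal x-axis using Ī + A·d² with d = y − 42.501:
  rectangular body: d = -10.001 mm → contributes +1 469 363 mm⁴
  semicircular cap: d = 33.109 mm → contributes +1 119 066 mm⁴
Total I = 2 588 429 mm⁴.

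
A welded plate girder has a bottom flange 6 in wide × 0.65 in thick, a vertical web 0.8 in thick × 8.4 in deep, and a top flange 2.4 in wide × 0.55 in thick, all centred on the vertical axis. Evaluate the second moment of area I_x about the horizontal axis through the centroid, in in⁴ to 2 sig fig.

I_x ≈ 130 in⁴

Treat the section as a set of non-overlapping primitives; coordinates are from the bounding-box lower-left.
Bottom plate: 6 × 0.65, A = 3.9 in², y = 0.325 in, Ī = 0.1373 in⁴.
Web plate: 0.8 × 8.4, A = 6.72 in², y = 4.85 in, Ī = 39.51 in⁴.
Top plate: 2.4 × 0.55, A = 1.32 in², y = 9.325 in, Ī = 0.03328 in⁴.
Centroid: ȳ = ΣA·y / ΣA = 3.867 in.
Transfer each piece to the horizontal axis through the centroid using Ī + A·d² with d = y − 3.867:
  bottom plate: d = -3.542 in → contributes +49.06 in⁴
  web plate: d = 0.9833 in → contributes +46.01 in⁴
  top plate: d = 5.458 in → contributes +39.36 in⁴
Total I = 134.4 in⁴.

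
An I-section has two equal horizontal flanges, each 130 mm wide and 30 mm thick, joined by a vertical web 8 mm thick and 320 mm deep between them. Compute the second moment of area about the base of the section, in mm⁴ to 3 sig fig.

Decompose the section into non-overlapping parts with the origin at the bottom-left of its bounding rectangle.
Bottom flange: 130 × 30, A = 3 900 mm², y = 15 mm, Ī = 292 500 mm⁴.
Web: 8 × 320, A = 2 560 mm², y = 190 mm, Ī = 21 845 333 mm⁴.
Top flange: 130 × 30, A = 3 900 mm², y = 365 mm, Ī = 292 500 mm⁴.
Transfer each piece to a horizontal axis along the bottom face using Ī + A·d² with d = y − 0:
  bottom flange: d = 15 mm → contributes +1 170 000 mm⁴
  web: d = 190 mm → contributes +114 261 333 mm⁴
  top flange: d = 365 mm → contributes +519 870 000 mm⁴
Total I = 635 301 333 mm⁴.

I_base ≈ 6.35 × 10⁸ mm⁴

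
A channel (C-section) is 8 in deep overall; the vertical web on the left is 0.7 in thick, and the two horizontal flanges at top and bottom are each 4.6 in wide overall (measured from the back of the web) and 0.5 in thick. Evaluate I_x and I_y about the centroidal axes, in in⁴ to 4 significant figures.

Treat the section as a set of non-overlapping primitives; coordinates are from the bounding-box lower-left.
Web: 0.7 × 8, A = 5.6 in², y = 4 in, Ī = 29.8667 in⁴.
Top flange (beyond web): 3.9 × 0.5, A = 1.95 in², y = 7.75 in, Ī = 0.040625 in⁴.
Bottom flange (beyond web): 3.9 × 0.5, A = 1.95 in², y = 0.25 in, Ī = 0.040625 in⁴.
By symmetry the centroid is at mid-height, ȳ = 4 in.
Transfer each piece to the centroidal x-axis using Ī + A·d² with d = y − 4:
  web: d = 0 in → contributes +29.8667 in⁴
  top flange (beyond web): d = 3.75 in → contributes +27.4625 in⁴
  bottom flange (beyond web): d = -3.75 in → contributes +27.4625 in⁴
Total I = 84.7917 in⁴.
For the y-axis: x̄ = 1.29421 in.
Repeating about the centroidal y-axis gives I_y = 17.3333 in⁴.

I_x ≈ 84.79 in⁴, I_y ≈ 17.33 in⁴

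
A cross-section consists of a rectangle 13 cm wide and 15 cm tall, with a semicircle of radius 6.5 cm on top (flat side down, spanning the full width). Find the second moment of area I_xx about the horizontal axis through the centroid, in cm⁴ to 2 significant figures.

I_xx ≈ 9100 cm⁴

Break the section into simple shapes (no overlaps), measuring from the bottom-left corner of the bounding box.
Rectangular body: 13 × 15, A = 195 cm², y = 7.5 cm, Ī = 3 656 cm⁴.
Semicircular cap: semicircle r = 6.5, A = 66.37 cm², y = 17.76 cm, Ī = 195.9 cm⁴.
Centroid: ȳ = ΣA·y / ΣA = 10.1 cm.
Transfer each piece to the horizontal axis through the centroid using Ī + A·d² with d = y − 10.1:
  rectangular body: d = -2.605 cm → contributes +4 979 cm⁴
  semicircular cap: d = 7.654 cm → contributes +4 084 cm⁴
Total I = 9 063 cm⁴.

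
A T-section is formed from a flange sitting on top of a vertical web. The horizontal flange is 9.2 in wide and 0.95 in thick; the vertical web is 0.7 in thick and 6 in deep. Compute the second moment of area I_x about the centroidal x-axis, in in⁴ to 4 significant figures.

I_x ≈ 47.51 in⁴

Treat the section as a set of non-overlapping primitives; coordinates are from the bounding-box lower-left.
Flange: 9.2 × 0.95, A = 8.74 in², y = 6.475 in, Ī = 0.657321 in⁴.
Web: 0.7 × 6, A = 4.2 in², y = 3 in, Ī = 12.6 in⁴.
Centroid: ȳ = ΣA·y / ΣA = 5.3471 in.
Transfer each piece to the centroidal x-axis using Ī + A·d² with d = y − 5.3471:
  flange: d = 1.1279 in → contributes +11.7759 in⁴
  web: d = -2.3471 in → contributes +35.7373 in⁴
Total I = 47.5133 in⁴.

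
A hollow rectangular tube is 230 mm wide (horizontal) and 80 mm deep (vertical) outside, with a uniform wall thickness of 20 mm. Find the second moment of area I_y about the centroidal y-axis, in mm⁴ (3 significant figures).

Decompose the section into non-overlapping parts with the origin at the bottom-left of its bounding rectangle.
Outer rectangle: 230 × 80, A = 18 400 mm², x = 115 mm, Ī = 81 113 333 mm⁴.
Inner void (subtracted): 190 × 40, A = 7 600 mm², x = 115 mm, Ī = 22 863 333 mm⁴.
By symmetry the centroid is at mid-width, x̄ = 115 mm.
All pieces are centred on the centroidal y-axis, so I = ΣĪ (holes subtracted) = 58 250 000 mm⁴.

I_y ≈ 5.83 × 10⁷ mm⁴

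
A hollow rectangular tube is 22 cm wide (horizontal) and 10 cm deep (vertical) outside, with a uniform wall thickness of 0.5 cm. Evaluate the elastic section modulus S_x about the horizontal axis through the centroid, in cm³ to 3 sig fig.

Decompose the section into non-overlapping parts with the origin at the bottom-left of its bounding rectangle.
Outer rectangle: 22 × 10, A = 220 cm², y = 5 cm, Ī = 1833.3 cm⁴.
Inner void (subtracted): 21 × 9, A = 189 cm², y = 5 cm, Ī = 1275.8 cm⁴.
By symmetry the centroid is at mid-height, ȳ = 5 cm.
All pieces are centred on the horizontal axis through the centroid, so I = ΣĪ (holes subtracted) = 557.58 cm⁴.
Extreme fibre distance c = 5 cm; S = I/c = 111.52 cm³.

S_x ≈ 112 cm³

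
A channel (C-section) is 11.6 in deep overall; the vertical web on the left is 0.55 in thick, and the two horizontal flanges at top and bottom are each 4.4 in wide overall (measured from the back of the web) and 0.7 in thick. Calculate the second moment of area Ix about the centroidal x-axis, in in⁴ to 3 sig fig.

Ix ≈ 232 in⁴

Decompose the section into non-overlapping parts with the origin at the bottom-left of its bounding rectangle.
Web: 0.55 × 11.6, A = 6.38 in², y = 5.8 in, Ī = 71.541 in⁴.
Top flange (beyond web): 3.85 × 0.7, A = 2.695 in², y = 11.25 in, Ī = 0.11005 in⁴.
Bottom flange (beyond web): 3.85 × 0.7, A = 2.695 in², y = 0.35 in, Ī = 0.11005 in⁴.
By symmetry the centroid is at mid-height, ȳ = 5.8 in.
Transfer each piece to the centroidal x-axis using Ī + A·d² with d = y − 5.8:
  web: d = 0 in → contributes +71.541 in⁴
  top flange (beyond web): d = 5.45 in → contributes +80.158 in⁴
  bottom flange (beyond web): d = -5.45 in → contributes +80.158 in⁴
Total I = 231.86 in⁴.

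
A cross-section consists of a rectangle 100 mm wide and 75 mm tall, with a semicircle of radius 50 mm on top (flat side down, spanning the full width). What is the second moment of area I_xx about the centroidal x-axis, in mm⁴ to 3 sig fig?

Split into non-overlapping primitives; take the origin at the lower-left of the bounding box.
Rectangular body: 100 × 75, A = 7 500 mm², y = 37.5 mm, Ī = 3 515 625 mm⁴.
Semicircular cap: semicircle r = 50, A = 3 927 mm², y = 96.221 mm, Ī = 685 981 mm⁴.
Centroid: ȳ = ΣA·y / ΣA = 57.68 mm.
Transfer each piece to the centroidal x-axis using Ī + A·d² with d = y − 57.68:
  rectangular body: d = -20.18 mm → contributes +6 569 837 mm⁴
  semicircular cap: d = 38.541 mm → contributes +6 519 095 mm⁴
Total I = 13 088 932 mm⁴.

I_xx ≈ 1.31 × 10⁷ mm⁴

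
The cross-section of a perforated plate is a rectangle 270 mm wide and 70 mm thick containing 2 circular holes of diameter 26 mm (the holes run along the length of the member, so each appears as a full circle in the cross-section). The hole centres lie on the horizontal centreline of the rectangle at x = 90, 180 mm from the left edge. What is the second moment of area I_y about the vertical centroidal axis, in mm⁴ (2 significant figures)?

Decompose the section into non-overlapping parts with the origin at the bottom-left of its bounding rectangle.
Plate: 270 × 70, A = 18 900 mm², x = 135 mm, Ī = 114 817 500 mm⁴.
Hole 1 (subtracted): ⌀26, A = 530.9 mm², x = 90 mm, Ī = 22 432 mm⁴.
Hole 2 (subtracted): ⌀26, A = 530.9 mm², x = 180 mm, Ī = 22 432 mm⁴.
By symmetry the centroid is at mid-width, x̄ = 135 mm.
Transfer each piece to the vertical centroidal axis using Ī + A·d² with d = x − 135:
  plate: d = 0 mm → contributes +114 817 500 mm⁴
  hole 1: d = -45 mm → contributes −1 097 563 mm⁴
  hole 2: d = 45 mm → contributes −1 097 563 mm⁴
Total I = 112 622 373 mm⁴.

I_y ≈ 1.1 × 10⁸ mm⁴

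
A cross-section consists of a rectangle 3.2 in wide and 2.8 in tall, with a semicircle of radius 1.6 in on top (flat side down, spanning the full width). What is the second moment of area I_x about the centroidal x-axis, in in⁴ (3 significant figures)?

Treat the section as a set of non-overlapping primitives; coordinates are from the bounding-box lower-left.
Rectangular body: 3.2 × 2.8, A = 8.96 in², y = 1.4 in, Ī = 5.8539 in⁴.
Semicircular cap: semicircle r = 1.6, A = 4.0212 in², y = 3.4791 in, Ī = 0.7193 in⁴.
Centroid: ȳ = ΣA·y / ΣA = 2.044 in.
Transfer each piece to the centroidal x-axis using Ī + A·d² with d = y − 2.044:
  rectangular body: d = -0.64404 in → contributes +9.5703 in⁴
  semicircular cap: d = 1.435 in → contributes +9.0002 in⁴
Total I = 18.571 in⁴.

I_x ≈ 18.6 in⁴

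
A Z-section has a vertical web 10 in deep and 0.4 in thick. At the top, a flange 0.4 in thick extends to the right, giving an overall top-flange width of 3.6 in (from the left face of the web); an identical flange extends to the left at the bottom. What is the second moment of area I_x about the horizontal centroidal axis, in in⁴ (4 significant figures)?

Split into non-overlapping primitives; take the origin at the lower-left of the bounding box.
Web: 0.4 × 10, A = 4 in², y = 5 in, Ī = 33.3333 in⁴.
Top flange (beyond web): 3.2 × 0.4, A = 1.28 in², y = 9.8 in, Ī = 0.0170667 in⁴.
Bottom flange (beyond web): 3.2 × 0.4, A = 1.28 in², y = 0.2 in, Ī = 0.0170667 in⁴.
Centroid: ȳ = ΣA·y / ΣA = 5 in.
Transfer each piece to the horizontal centroidal axis using Ī + A·d² with d = y − 5:
  web: d = 0 in → contributes +33.3333 in⁴
  top flange (beyond web): d = 4.8 in → contributes +29.5083 in⁴
  bottom flange (beyond web): d = -4.8 in → contributes +29.5083 in⁴
Total I = 92.3499 in⁴.

I_x ≈ 92.35 in⁴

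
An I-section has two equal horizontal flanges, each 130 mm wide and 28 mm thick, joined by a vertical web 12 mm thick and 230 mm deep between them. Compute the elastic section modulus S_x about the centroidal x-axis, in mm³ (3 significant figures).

Treat the section as a set of non-overlapping primitives; coordinates are from the bounding-box lower-left.
Bottom flange: 130 × 28, A = 3 640 mm², y = 14 mm, Ī = 237 813 mm⁴.
Web: 12 × 230, A = 2 760 mm², y = 143 mm, Ī = 12 167 000 mm⁴.
Top flange: 130 × 28, A = 3 640 mm², y = 272 mm, Ī = 237 813 mm⁴.
By symmetry the centroid is at mid-height, ȳ = 143 mm.
Transfer each piece to the centroidal x-axis using Ī + A·d² with d = y − 143:
  bottom flange: d = -129 mm → contributes +60 811 053 mm⁴
  web: d = 0 mm → contributes +12 167 000 mm⁴
  top flange: d = 129 mm → contributes +60 811 053 mm⁴
Total I = 133 789 107 mm⁴.
Extreme fibre distance c = 143 mm; S = I/c = 935 588 mm³.

S_x ≈ 9.36 × 10⁵ mm³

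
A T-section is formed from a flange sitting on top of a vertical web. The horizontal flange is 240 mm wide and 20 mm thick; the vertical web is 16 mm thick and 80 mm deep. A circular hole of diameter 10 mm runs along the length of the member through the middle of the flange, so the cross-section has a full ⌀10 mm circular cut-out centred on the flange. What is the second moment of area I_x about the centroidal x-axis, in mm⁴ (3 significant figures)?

Decompose the section into non-overlapping parts with the origin at the bottom-left of its bounding rectangle.
Flange: 240 × 20, A = 4 800 mm², y = 90 mm, Ī = 160 000 mm⁴.
Web: 16 × 80, A = 1 280 mm², y = 40 mm, Ī = 682 667 mm⁴.
Hole (subtracted): ⌀10, A = 78.54 mm², y = 90 mm, Ī = 490.87 mm⁴.
Centroid: ȳ = ΣA·y / ΣA = 79.336 mm.
Transfer each piece to the centroidal x-axis using Ī + A·d² with d = y − 79.336:
  flange: d = 10.664 mm → contributes +705 868 mm⁴
  web: d = -39.336 mm → contributes +2 663 230 mm⁴
  hole: d = 10.664 mm → contributes −9422.6 mm⁴
Total I = 3 359 675 mm⁴.

I_x ≈ 3.36 × 10⁶ mm⁴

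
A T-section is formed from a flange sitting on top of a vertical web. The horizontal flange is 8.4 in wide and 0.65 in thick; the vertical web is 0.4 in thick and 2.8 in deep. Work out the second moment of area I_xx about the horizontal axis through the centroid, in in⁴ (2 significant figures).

Break the section into simple shapes (no overlaps), measuring from the bottom-left corner of the bounding box.
Flange: 8.4 × 0.65, A = 5.46 in², y = 3.125 in, Ī = 0.1922 in⁴.
Web: 0.4 × 2.8, A = 1.12 in², y = 1.4 in, Ī = 0.7317 in⁴.
Centroid: ȳ = ΣA·y / ΣA = 2.831 in.
Transfer each piece to the horizontal axis through the centroid using Ī + A·d² with d = y − 2.831:
  flange: d = 0.2936 in → contributes +0.6629 in⁴
  web: d = -1.431 in → contributes +3.026 in⁴
Total I = 3.689 in⁴.

I_xx ≈ 3.7 in⁴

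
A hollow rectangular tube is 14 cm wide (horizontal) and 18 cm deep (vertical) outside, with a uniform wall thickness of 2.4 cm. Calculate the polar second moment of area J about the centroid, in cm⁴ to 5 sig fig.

Decompose the section into non-overlapping parts with the origin at the bottom-left of its bounding rectangle.
Outer rectangle: 14 × 18, A = 252 cm², y = 9 cm, Ī = 6 804 cm⁴.
Inner void (subtracted): 9.2 × 13.2, A = 121.44 cm², y = 9 cm, Ī = 1763.309 cm⁴.
By symmetry the centroid is at mid-height, ȳ = 9 cm.
All pieces are centred on the centroidal x-axis, so I = ΣĪ (holes subtracted) = 5040.691 cm⁴.
Repeating about the centroidal y-axis gives I_y = 3259.443 cm⁴.
Polar second moment: J = I_x + I_y = 8300.134 cm⁴.

J ≈ 8300.1 cm⁴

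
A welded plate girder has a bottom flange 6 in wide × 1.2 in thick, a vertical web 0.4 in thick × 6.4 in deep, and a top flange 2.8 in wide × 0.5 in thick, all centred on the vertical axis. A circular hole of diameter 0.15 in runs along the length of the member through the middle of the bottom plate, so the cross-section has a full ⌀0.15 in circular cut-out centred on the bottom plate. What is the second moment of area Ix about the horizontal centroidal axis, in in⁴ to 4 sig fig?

Treat the section as a set of non-overlapping primitives; coordinates are from the bounding-box lower-left.
Bottom plate: 6 × 1.2, A = 7.2 in², y = 0.6 in, Ī = 0.864 in⁴.
Web plate: 0.4 × 6.4, A = 2.56 in², y = 4.4 in, Ī = 8.73813 in⁴.
Top plate: 2.8 × 0.5, A = 1.4 in², y = 7.85 in, Ī = 0.0291667 in⁴.
Hole (subtracted): ⌀0.15, A = 0.0176715 in², y = 0.6 in, Ī = 0.0000248505 in⁴.
Centroid: ȳ = ΣA·y / ΣA = 2.38401 in.
Transfer each piece to the horizontal centroidal axis using Ī + A·d² with d = y − 2.38401:
  bottom plate: d = -1.78401 in → contributes +23.7793 in⁴
  web plate: d = 2.01599 in → contributes +19.1425 in⁴
  top plate: d = 5.46599 in → contributes +41.8571 in⁴
  hole: d = -1.78401 in → contributes −0.0562675 in⁴
Total I = 84.7227 in⁴.

Ix ≈ 84.72 in⁴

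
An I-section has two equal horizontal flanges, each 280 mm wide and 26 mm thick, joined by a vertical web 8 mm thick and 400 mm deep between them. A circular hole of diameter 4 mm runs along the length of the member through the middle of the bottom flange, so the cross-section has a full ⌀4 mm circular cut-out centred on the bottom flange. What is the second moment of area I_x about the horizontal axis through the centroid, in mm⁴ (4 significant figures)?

I_x ≈ 7.035 × 10⁸ mm⁴

Split into non-overlapping primitives; take the origin at the lower-left of the bounding box.
Bottom flange: 280 × 26, A = 7 280 mm², y = 13 mm, Ī = 410 107 mm⁴.
Web: 8 × 400, A = 3 200 mm², y = 226 mm, Ī = 42 666 667 mm⁴.
Top flange: 280 × 26, A = 7 280 mm², y = 439 mm, Ī = 410 107 mm⁴.
Hole (subtracted): ⌀4, A = 12.5664 mm², y = 13 mm, Ī = 12.5664 mm⁴.
Centroid: ȳ = ΣA·y / ΣA = 226.151 mm.
Transfer each piece to the horizontal axis through the centroid using Ī + A·d² with d = y − 226.151:
  bottom flange: d = -213.151 mm → contributes +331 164 322 mm⁴
  web: d = -0.150818 mm → contributes +42 666 739 mm⁴
  top flange: d = 212.849 mm → contributes +330 228 863 mm⁴
  hole: d = -213.151 mm → contributes −570 944 mm⁴
Total I = 703 488 980 mm⁴.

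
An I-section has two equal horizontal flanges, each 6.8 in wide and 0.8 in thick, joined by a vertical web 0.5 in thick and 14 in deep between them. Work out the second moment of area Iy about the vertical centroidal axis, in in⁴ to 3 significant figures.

Iy ≈ 42.1 in⁴

Split into non-overlapping primitives; take the origin at the lower-left of the bounding box.
Bottom flange: 6.8 × 0.8, A = 5.44 in², x = 3.4 in, Ī = 20.962 in⁴.
Web: 0.5 × 14, A = 7 in², x = 3.4 in, Ī = 0.14583 in⁴.
Top flange: 6.8 × 0.8, A = 5.44 in², x = 3.4 in, Ī = 20.962 in⁴.
By symmetry the centroid is at mid-width, x̄ = 3.4 in.
All pieces are centred on the vertical centroidal axis, so I = ΣĪ = 42.07 in⁴.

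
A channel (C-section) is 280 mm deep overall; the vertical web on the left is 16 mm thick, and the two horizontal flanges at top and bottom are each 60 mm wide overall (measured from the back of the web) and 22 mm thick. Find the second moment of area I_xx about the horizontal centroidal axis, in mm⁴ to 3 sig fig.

I_xx ≈ 6.16 × 10⁷ mm⁴

Split into non-overlapping primitives; take the origin at the lower-left of the bounding box.
Web: 16 × 280, A = 4 480 mm², y = 140 mm, Ī = 29 269 333 mm⁴.
Top flange (beyond web): 44 × 22, A = 968 mm², y = 269 mm, Ī = 39 043 mm⁴.
Bottom flange (beyond web): 44 × 22, A = 968 mm², y = 11 mm, Ī = 39 043 mm⁴.
By symmetry the centroid is at mid-height, ȳ = 140 mm.
Transfer each piece to the horizontal centroidal axis using Ī + A·d² with d = y − 140:
  web: d = 0 mm → contributes +29 269 333 mm⁴
  top flange (beyond web): d = 129 mm → contributes +16 147 531 mm⁴
  bottom flange (beyond web): d = -129 mm → contributes +16 147 531 mm⁴
Total I = 61 564 395 mm⁴.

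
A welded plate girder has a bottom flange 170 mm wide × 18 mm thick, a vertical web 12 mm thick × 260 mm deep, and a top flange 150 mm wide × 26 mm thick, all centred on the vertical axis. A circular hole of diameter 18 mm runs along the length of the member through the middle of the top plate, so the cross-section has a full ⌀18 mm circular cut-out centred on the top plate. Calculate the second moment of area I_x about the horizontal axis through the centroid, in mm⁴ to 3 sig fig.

Split into non-overlapping primitives; take the origin at the lower-left of the bounding box.
Bottom plate: 170 × 18, A = 3 060 mm², y = 9 mm, Ī = 82 620 mm⁴.
Web plate: 12 × 260, A = 3 120 mm², y = 148 mm, Ī = 17 576 000 mm⁴.
Top plate: 150 × 26, A = 3 900 mm², y = 291 mm, Ī = 219 700 mm⁴.
Hole (subtracted): ⌀18, A = 254.47 mm², y = 291 mm, Ī = 5 153 mm⁴.
Centroid: ȳ = ΣA·y / ΣA = 157.77 mm.
Transfer each piece to the horizontal axis through the centroid using Ī + A·d² with d = y − 157.77:
  bottom plate: d = -148.77 mm → contributes +67 805 839 mm⁴
  web plate: d = -9.7675 mm → contributes +17 873 661 mm⁴
  top plate: d = 133.23 mm → contributes +69 448 200 mm⁴
  hole: d = 133.23 mm → contributes −4 522 206 mm⁴
Total I = 150 605 494 mm⁴.

I_x ≈ 1.51 × 10⁸ mm⁴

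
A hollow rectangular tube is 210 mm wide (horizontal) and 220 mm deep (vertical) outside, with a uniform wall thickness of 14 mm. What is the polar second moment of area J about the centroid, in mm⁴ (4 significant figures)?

J ≈ 1.523 × 10⁸ mm⁴

Decompose the section into non-overlapping parts with the origin at the bottom-left of its bounding rectangle.
Outer rectangle: 210 × 220, A = 46 200 mm², y = 110 mm, Ī = 186 340 000 mm⁴.
Inner void (subtracted): 182 × 192, A = 34 944 mm², y = 110 mm, Ī = 107 347 968 mm⁴.
By symmetry the centroid is at mid-height, ȳ = 110 mm.
All pieces are centred on the centroidal x-axis, so I = ΣĪ (holes subtracted) = 78 992 032 mm⁴.
Repeating about the centroidal y-axis gives I_y = 73 327 912 mm⁴.
Polar second moment: J = I_x + I_y = 152 319 944 mm⁴.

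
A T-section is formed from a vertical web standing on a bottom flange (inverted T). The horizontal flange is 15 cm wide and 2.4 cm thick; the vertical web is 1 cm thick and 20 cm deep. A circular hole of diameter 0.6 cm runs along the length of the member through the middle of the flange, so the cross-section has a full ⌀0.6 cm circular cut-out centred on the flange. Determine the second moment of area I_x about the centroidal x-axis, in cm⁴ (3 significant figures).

Decompose the section into non-overlapping parts with the origin at the bottom-left of its bounding rectangle.
Flange: 15 × 2.4, A = 36 cm², y = 1.2 cm, Ī = 17.28 cm⁴.
Web: 1 × 20, A = 20 cm², y = 12.4 cm, Ī = 666.67 cm⁴.
Hole (subtracted): ⌀0.6, A = 0.28274 cm², y = 1.2 cm, Ī = 0.0063617 cm⁴.
Centroid: ȳ = ΣA·y / ΣA = 5.2203 cm.
Transfer each piece to the centroidal x-axis using Ī + A·d² with d = y − 5.2203:
  flange: d = -4.0203 cm → contributes +599.14 cm⁴
  web: d = 7.1797 cm → contributes +1697.6 cm⁴
  hole: d = -4.0203 cm → contributes −4.5763 cm⁴
Total I = 2292.2 cm⁴.

I_x ≈ 2290 cm⁴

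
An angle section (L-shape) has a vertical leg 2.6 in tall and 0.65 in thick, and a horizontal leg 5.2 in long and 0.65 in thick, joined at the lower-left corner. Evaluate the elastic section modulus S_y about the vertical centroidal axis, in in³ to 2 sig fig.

S_y ≈ 3.9 in³

Break the section into simple shapes (no overlaps), measuring from the bottom-left corner of the bounding box.
Vertical leg: 0.65 × 2.6, A = 1.69 in², x = 0.325 in, Ī = 0.0595 in⁴.
Horizontal leg (remainder): 4.55 × 0.65, A = 2.958 in², x = 2.925 in, Ī = 5.102 in⁴.
Centroid: x̄ = ΣA·x / ΣA = 1.98 in.
Transfer each piece to the vertical centroidal axis using Ī + A·d² with d = x − 1.98:
  vertical leg: d = -1.655 in → contributes +4.686 in⁴
  horizontal leg (remainder): d = 0.9455 in → contributes +7.746 in⁴
Total I = 12.43 in⁴.
Extreme fibre distance c = 3.22 in; S = I/c = 3.86 in³.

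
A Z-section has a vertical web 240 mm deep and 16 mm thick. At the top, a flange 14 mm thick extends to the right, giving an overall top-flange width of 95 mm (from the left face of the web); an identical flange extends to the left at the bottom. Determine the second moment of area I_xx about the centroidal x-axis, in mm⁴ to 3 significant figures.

Split into non-overlapping primitives; take the origin at the lower-left of the bounding box.
Web: 16 × 240, A = 3 840 mm², y = 120 mm, Ī = 18 432 000 mm⁴.
Top flange (beyond web): 79 × 14, A = 1 106 mm², y = 233 mm, Ī = 18 065 mm⁴.
Bottom flange (beyond web): 79 × 14, A = 1 106 mm², y = 7 mm, Ī = 18 065 mm⁴.
Centroid: ȳ = ΣA·y / ΣA = 120 mm.
Transfer each piece to the centroidal x-axis using Ī + A·d² with d = y − 120:
  web: d = 0 mm → contributes +18 432 000 mm⁴
  top flange (beyond web): d = 113 mm → contributes +14 140 579 mm⁴
  bottom flange (beyond web): d = -113 mm → contributes +14 140 579 mm⁴
Total I = 46 713 157 mm⁴.

I_xx ≈ 4.67 × 10⁷ mm⁴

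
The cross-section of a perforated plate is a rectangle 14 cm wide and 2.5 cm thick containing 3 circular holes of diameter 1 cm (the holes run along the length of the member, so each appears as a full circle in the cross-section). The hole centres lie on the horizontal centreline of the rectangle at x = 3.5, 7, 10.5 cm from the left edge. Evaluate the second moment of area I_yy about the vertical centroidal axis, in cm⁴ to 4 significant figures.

Decompose the section into non-overlapping parts with the origin at the bottom-left of its bounding rectangle.
Plate: 14 × 2.5, A = 35 cm², x = 7 cm, Ī = 571.667 cm⁴.
Hole 1 (subtracted): ⌀1, A = 0.785398 cm², x = 3.5 cm, Ī = 0.0490874 cm⁴.
Hole 2 (subtracted): ⌀1, A = 0.785398 cm², x = 7 cm, Ī = 0.0490874 cm⁴.
Hole 3 (subtracted): ⌀1, A = 0.785398 cm², x = 10.5 cm, Ī = 0.0490874 cm⁴.
By symmetry the centroid is at mid-width, x̄ = 7 cm.
Transfer each piece to the vertical centroidal axis using Ī + A·d² with d = x − 7:
  plate: d = 0 cm → contributes +571.667 cm⁴
  hole 1: d = -3.5 cm → contributes −9.67021 cm⁴
  hole 2: d = 0 cm → contributes −0.0490874 cm⁴
  hole 3: d = 3.5 cm → contributes −9.67021 cm⁴
Total I = 552.277 cm⁴.

I_yy ≈ 552.3 cm⁴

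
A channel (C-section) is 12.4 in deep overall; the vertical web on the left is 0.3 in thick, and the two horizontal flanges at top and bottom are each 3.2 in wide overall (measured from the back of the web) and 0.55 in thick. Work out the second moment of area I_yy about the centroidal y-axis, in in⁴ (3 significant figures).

Decompose the section into non-overlapping parts with the origin at the bottom-left of its bounding rectangle.
Web: 0.3 × 12.4, A = 3.72 in², x = 0.15 in, Ī = 0.0279 in⁴.
Top flange (beyond web): 2.9 × 0.55, A = 1.595 in², x = 1.75 in, Ī = 1.1178 in⁴.
Bottom flange (beyond web): 2.9 × 0.55, A = 1.595 in², x = 1.75 in, Ī = 1.1178 in⁴.
Centroid: x̄ = ΣA·x / ΣA = 0.88864 in.
Transfer each piece to the centroidal y-axis using Ī + A·d² with d = x − 0.88864:
  web: d = -0.73864 in → contributes +2.0575 in⁴
  top flange (beyond web): d = 0.86136 in → contributes +2.3012 in⁴
  bottom flange (beyond web): d = 0.86136 in → contributes +2.3012 in⁴
Total I = 6.6599 in⁴.

I_yy ≈ 6.66 in⁴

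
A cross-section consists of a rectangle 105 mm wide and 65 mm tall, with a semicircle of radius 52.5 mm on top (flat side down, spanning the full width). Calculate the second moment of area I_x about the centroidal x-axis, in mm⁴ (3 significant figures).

I_x ≈ 1.12 × 10⁷ mm⁴

Treat the section as a set of non-overlapping primitives; coordinates are from the bounding-box lower-left.
Rectangular body: 105 × 65, A = 6 825 mm², y = 32.5 mm, Ī = 2 402 969 mm⁴.
Semicircular cap: semicircle r = 52.5, A = 4329.5 mm², y = 87.282 mm, Ī = 833 814 mm⁴.
Centroid: ȳ = ΣA·y / ΣA = 53.763 mm.
Transfer each piece to the centroidal x-axis using Ī + A·d² with d = y − 53.763:
  rectangular body: d = -21.263 mm → contributes +5 488 640 mm⁴
  semicircular cap: d = 33.519 mm → contributes +5 698 042 mm⁴
Total I = 11 186 682 mm⁴.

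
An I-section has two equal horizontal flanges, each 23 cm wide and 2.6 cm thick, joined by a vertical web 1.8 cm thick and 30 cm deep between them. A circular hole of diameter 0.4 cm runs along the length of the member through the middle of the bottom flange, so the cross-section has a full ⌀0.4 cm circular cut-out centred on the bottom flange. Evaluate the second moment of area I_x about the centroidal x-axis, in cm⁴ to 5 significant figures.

Break the section into simple shapes (no overlaps), measuring from the bottom-left corner of the bounding box.
Bottom flange: 23 × 2.6, A = 59.8 cm², y = 1.3 cm, Ī = 33.68733 cm⁴.
Web: 1.8 × 30, A = 54 cm², y = 17.6 cm, Ī = 4 050 cm⁴.
Top flange: 23 × 2.6, A = 59.8 cm², y = 33.9 cm, Ī = 33.68733 cm⁴.
Hole (subtracted): ⌀0.4, A = 0.1256637 cm², y = 1.3 cm, Ī = 0.001256637 cm⁴.
Centroid: ȳ = ΣA·y / ΣA = 17.61181 cm.
Transfer each piece to the centroidal x-axis using Ī + A·d² with d = y − 17.61181:
  bottom flange: d = -16.31181 cm → contributes +15944.98 cm⁴
  web: d = -0.01180762 cm → contributes +4050.008 cm⁴
  top flange: d = 16.28819 cm → contributes +15898.94 cm⁴
  hole: d = -16.31181 cm → contributes −33.43724 cm⁴
Total I = 35860.49 cm⁴.

I_x ≈ 3.5860 × 10⁴ cm⁴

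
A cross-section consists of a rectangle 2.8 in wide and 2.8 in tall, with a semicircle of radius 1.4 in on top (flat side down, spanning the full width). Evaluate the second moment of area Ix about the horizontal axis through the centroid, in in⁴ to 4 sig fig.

Ix ≈ 14.33 in⁴

Split into non-overlapping primitives; take the origin at the lower-left of the bounding box.
Rectangular body: 2.8 × 2.8, A = 7.84 in², y = 1.4 in, Ī = 5.12213 in⁴.
Semicircular cap: semicircle r = 1.4, A = 3.07876 in², y = 3.39418 in, Ī = 0.421642 in⁴.
Centroid: ȳ = ΣA·y / ΣA = 1.9623 in.
Transfer each piece to the horizontal axis through the centroid using Ī + A·d² with d = y − 1.9623:
  rectangular body: d = -0.562298 in → contributes +7.60098 in⁴
  semicircular cap: d = 1.43188 in → contributes +6.73397 in⁴
Total I = 14.3349 in⁴.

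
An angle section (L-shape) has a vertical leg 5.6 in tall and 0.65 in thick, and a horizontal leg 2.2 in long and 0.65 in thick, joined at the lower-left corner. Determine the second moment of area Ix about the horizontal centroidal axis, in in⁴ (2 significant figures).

Decompose the section into non-overlapping parts with the origin at the bottom-left of its bounding rectangle.
Vertical leg: 0.65 × 5.6, A = 3.64 in², y = 2.8 in, Ī = 9.513 in⁴.
Horizontal leg (remainder): 1.55 × 0.65, A = 1.008 in², y = 0.325 in, Ī = 0.03547 in⁴.
Centroid: ȳ = ΣA·y / ΣA = 2.263 in.
Transfer each piece to the horizontal centroidal axis using Ī + A·d² with d = y − 2.263:
  vertical leg: d = 0.5365 in → contributes +10.56 in⁴
  horizontal leg (remainder): d = -1.938 in → contributes +3.821 in⁴
Total I = 14.38 in⁴.

Ix ≈ 14 in⁴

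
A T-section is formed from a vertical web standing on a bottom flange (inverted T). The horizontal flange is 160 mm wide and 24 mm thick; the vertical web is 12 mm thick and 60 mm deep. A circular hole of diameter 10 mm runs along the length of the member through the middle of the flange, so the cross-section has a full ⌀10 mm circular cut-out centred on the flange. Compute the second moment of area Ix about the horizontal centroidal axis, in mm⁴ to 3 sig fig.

Ix ≈ 1.47 × 10⁶ mm⁴

Split into non-overlapping primitives; take the origin at the lower-left of the bounding box.
Flange: 160 × 24, A = 3 840 mm², y = 12 mm, Ī = 184 320 mm⁴.
Web: 12 × 60, A = 720 mm², y = 54 mm, Ī = 216 000 mm⁴.
Hole (subtracted): ⌀10, A = 78.54 mm², y = 12 mm, Ī = 490.87 mm⁴.
Centroid: ȳ = ΣA·y / ΣA = 18.748 mm.
Transfer each piece to the horizontal centroidal axis using Ī + A·d² with d = y − 18.748:
  flange: d = -6.7478 mm → contributes +359 166 mm⁴
  web: d = 35.252 mm → contributes +1 110 757 mm⁴
  hole: d = -6.7478 mm → contributes −4 067 mm⁴
Total I = 1 465 856 mm⁴.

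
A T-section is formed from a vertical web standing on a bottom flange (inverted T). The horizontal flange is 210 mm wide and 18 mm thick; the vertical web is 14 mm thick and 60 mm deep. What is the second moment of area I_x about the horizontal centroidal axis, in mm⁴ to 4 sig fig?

Decompose the section into non-overlapping parts with the origin at the bottom-left of its bounding rectangle.
Flange: 210 × 18, A = 3 780 mm², y = 9 mm, Ī = 102 060 mm⁴.
Web: 14 × 60, A = 840 mm², y = 48 mm, Ī = 252 000 mm⁴.
Centroid: ȳ = ΣA·y / ΣA = 16.0909 mm.
Transfer each piece to the horizontal centroidal axis using Ī + A·d² with d = y − 16.0909:
  flange: d = -7.09091 mm → contributes +292 122 mm⁴
  web: d = 31.9091 mm → contributes +1 107 280 mm⁴
Total I = 1 399 402 mm⁴.

I_x ≈ 1.399 × 10⁶ mm⁴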